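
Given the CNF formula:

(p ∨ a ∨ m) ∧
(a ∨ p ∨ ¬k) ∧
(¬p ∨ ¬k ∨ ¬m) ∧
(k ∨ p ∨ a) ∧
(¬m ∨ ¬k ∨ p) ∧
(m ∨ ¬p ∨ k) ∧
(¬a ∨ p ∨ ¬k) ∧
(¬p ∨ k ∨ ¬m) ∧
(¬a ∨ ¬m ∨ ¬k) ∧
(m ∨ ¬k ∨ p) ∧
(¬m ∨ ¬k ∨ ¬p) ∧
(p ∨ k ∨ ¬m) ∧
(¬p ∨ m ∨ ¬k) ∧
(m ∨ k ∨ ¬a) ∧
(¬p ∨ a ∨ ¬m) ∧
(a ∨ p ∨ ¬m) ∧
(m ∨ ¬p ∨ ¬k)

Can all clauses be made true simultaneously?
No

No, the formula is not satisfiable.

No assignment of truth values to the variables can make all 17 clauses true simultaneously.

The formula is UNSAT (unsatisfiable).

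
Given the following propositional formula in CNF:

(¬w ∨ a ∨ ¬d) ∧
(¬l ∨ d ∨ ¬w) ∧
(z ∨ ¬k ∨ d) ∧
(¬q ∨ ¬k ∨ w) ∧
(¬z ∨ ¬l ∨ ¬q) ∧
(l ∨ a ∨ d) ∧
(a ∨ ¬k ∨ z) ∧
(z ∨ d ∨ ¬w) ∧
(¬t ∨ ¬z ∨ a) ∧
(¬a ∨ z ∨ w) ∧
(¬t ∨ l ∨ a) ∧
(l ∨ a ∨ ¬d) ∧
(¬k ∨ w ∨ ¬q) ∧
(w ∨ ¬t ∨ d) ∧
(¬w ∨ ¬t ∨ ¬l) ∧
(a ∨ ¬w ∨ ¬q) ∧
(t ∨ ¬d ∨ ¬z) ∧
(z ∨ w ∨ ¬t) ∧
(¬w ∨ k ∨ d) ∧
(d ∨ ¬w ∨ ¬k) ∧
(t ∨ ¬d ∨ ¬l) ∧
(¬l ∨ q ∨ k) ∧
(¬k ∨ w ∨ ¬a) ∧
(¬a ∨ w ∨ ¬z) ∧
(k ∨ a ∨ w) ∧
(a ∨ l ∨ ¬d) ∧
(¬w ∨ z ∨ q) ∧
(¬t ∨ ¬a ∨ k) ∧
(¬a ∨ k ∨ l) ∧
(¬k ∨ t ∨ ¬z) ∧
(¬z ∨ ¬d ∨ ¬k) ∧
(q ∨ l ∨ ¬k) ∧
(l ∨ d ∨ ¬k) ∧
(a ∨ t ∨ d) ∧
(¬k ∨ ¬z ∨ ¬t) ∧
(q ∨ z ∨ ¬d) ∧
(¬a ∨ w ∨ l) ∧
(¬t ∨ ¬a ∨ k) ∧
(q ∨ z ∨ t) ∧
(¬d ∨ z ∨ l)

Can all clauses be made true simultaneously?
No

No, the formula is not satisfiable.

No assignment of truth values to the variables can make all 40 clauses true simultaneously.

The formula is UNSAT (unsatisfiable).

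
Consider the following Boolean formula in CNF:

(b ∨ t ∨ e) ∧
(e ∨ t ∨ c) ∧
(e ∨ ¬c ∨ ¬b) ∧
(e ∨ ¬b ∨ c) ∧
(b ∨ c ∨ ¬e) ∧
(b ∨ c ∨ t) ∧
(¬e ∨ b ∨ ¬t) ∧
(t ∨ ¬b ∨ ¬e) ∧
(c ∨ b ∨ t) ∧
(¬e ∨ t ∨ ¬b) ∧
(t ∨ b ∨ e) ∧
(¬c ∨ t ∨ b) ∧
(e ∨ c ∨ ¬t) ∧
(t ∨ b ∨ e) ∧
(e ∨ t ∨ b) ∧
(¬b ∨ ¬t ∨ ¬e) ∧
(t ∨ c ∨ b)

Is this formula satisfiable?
Yes

Yes, the formula is satisfiable.

One satisfying assignment is: c=True, b=False, t=True, e=False

Verification: With this assignment, all 17 clauses evaluate to true.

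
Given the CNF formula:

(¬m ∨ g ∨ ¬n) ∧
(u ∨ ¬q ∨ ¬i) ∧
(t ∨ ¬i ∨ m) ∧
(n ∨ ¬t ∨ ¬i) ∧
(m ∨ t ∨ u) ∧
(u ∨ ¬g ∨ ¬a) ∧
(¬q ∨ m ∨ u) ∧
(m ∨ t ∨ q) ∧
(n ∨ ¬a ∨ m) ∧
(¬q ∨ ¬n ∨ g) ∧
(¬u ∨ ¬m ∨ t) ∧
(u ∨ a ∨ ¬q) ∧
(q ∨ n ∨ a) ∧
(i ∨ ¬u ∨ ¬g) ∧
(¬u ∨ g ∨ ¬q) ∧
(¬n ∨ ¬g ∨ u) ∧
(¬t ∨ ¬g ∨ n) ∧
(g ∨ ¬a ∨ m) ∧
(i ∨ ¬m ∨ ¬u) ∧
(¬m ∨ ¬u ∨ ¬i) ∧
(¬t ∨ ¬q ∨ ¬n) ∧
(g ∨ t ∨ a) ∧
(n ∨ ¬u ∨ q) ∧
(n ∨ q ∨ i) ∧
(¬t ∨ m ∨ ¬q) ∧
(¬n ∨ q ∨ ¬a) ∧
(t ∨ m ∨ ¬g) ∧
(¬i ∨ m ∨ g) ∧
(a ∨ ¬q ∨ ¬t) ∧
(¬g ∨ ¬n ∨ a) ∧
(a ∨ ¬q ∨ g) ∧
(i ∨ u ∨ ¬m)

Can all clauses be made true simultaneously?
Yes

Yes, the formula is satisfiable.

One satisfying assignment is: m=False, n=True, i=False, u=False, q=False, t=True, a=False, g=False

Verification: With this assignment, all 32 clauses evaluate to true.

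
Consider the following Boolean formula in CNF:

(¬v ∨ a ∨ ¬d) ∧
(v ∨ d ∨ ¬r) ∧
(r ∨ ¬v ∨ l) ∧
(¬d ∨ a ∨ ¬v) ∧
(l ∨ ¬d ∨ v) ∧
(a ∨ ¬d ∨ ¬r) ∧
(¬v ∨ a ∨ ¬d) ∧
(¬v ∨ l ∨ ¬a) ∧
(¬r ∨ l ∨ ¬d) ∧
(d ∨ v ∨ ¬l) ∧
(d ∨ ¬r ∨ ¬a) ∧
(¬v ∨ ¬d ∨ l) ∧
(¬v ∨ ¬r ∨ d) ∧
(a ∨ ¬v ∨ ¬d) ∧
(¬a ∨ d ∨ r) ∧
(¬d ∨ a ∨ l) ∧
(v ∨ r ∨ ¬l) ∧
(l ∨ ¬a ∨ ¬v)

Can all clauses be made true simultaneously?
Yes

Yes, the formula is satisfiable.

One satisfying assignment is: v=False, a=False, r=False, d=False, l=False

Verification: With this assignment, all 18 clauses evaluate to true.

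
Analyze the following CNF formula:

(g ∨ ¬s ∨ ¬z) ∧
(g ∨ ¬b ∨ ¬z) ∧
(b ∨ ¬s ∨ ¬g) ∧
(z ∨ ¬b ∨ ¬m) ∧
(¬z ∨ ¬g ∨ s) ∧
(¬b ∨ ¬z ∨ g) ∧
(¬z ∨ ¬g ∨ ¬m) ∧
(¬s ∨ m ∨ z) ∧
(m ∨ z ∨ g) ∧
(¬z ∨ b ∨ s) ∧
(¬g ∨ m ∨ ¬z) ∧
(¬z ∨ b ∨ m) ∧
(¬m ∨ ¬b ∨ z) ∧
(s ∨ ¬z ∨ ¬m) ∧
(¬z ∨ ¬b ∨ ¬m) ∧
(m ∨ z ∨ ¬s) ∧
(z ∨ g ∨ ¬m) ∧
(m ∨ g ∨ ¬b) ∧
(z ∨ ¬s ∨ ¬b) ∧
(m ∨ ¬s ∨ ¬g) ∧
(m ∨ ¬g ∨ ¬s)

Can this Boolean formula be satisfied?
Yes

Yes, the formula is satisfiable.

One satisfying assignment is: m=False, s=False, b=False, z=False, g=True

Verification: With this assignment, all 21 clauses evaluate to true.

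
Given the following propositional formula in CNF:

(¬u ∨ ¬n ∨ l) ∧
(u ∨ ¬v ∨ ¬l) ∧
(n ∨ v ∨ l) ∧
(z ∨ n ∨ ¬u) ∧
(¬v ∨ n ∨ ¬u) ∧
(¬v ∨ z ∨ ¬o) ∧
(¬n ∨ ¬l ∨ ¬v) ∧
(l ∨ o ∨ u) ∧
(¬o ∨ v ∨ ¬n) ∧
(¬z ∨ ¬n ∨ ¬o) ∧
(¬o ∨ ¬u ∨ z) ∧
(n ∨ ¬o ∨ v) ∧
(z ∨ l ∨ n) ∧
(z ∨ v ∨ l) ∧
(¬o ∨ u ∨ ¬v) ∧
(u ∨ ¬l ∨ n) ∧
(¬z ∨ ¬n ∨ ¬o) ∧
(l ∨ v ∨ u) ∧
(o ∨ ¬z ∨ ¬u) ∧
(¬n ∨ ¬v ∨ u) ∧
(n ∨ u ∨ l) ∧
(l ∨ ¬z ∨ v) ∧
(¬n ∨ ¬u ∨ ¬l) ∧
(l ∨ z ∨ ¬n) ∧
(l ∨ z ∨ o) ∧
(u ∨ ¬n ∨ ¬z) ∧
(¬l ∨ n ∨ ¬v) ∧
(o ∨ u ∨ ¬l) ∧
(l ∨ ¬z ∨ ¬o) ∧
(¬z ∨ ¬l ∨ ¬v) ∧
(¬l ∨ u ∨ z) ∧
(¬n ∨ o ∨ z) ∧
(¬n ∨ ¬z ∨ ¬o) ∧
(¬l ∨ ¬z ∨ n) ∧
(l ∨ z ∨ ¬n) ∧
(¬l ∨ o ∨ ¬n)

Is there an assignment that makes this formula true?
No

No, the formula is not satisfiable.

No assignment of truth values to the variables can make all 36 clauses true simultaneously.

The formula is UNSAT (unsatisfiable).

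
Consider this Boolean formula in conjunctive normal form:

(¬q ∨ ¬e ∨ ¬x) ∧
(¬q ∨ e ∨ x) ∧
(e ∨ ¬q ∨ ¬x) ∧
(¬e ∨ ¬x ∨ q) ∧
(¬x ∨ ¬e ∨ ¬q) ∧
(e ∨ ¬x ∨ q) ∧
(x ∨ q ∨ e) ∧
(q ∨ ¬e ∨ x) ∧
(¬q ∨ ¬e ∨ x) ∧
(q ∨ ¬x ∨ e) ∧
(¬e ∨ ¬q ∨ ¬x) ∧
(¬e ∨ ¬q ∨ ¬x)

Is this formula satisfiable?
No

No, the formula is not satisfiable.

No assignment of truth values to the variables can make all 12 clauses true simultaneously.

The formula is UNSAT (unsatisfiable).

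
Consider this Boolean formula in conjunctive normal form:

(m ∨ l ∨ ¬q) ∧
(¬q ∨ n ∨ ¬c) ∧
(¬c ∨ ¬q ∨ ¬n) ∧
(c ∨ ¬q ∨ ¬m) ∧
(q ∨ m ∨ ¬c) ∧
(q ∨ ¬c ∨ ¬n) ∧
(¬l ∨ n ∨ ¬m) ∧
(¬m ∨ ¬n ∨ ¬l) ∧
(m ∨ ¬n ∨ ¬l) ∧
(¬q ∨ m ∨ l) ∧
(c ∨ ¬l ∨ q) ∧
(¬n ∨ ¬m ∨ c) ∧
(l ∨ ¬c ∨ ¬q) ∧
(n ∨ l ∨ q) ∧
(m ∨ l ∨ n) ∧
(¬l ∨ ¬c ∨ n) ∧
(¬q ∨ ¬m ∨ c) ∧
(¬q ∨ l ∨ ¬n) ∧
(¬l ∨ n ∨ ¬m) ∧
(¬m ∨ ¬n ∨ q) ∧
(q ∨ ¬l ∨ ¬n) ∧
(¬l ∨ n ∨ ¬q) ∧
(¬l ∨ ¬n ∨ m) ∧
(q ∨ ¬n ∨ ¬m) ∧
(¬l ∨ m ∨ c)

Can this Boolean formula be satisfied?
Yes

Yes, the formula is satisfiable.

One satisfying assignment is: n=True, m=False, l=False, c=False, q=False

Verification: With this assignment, all 25 clauses evaluate to true.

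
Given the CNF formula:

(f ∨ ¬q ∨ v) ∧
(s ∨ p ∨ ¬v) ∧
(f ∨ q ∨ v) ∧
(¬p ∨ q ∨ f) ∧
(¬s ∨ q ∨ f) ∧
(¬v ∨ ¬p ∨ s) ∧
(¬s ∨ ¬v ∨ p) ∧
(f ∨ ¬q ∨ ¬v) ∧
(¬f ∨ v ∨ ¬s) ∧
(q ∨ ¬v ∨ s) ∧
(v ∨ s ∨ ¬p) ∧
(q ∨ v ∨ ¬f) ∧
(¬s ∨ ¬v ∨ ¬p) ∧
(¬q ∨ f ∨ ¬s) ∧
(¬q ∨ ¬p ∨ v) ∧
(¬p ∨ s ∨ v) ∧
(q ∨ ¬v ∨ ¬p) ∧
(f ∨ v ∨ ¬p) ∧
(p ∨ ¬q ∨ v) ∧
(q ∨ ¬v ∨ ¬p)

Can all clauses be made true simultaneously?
No

No, the formula is not satisfiable.

No assignment of truth values to the variables can make all 20 clauses true simultaneously.

The formula is UNSAT (unsatisfiable).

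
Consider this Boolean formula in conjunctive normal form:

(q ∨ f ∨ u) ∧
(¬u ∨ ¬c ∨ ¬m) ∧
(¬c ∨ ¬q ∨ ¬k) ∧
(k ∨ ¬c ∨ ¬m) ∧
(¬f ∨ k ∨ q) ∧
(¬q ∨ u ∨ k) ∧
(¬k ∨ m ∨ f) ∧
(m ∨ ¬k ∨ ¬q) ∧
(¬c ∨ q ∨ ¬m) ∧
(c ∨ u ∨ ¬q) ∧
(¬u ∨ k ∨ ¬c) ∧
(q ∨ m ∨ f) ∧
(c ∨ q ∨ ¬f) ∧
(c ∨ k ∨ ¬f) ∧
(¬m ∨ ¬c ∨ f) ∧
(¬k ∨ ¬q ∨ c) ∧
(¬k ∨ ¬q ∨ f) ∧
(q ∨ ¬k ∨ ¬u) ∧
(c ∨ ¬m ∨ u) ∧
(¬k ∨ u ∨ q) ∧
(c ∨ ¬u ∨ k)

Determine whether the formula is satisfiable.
No

No, the formula is not satisfiable.

No assignment of truth values to the variables can make all 21 clauses true simultaneously.

The formula is UNSAT (unsatisfiable).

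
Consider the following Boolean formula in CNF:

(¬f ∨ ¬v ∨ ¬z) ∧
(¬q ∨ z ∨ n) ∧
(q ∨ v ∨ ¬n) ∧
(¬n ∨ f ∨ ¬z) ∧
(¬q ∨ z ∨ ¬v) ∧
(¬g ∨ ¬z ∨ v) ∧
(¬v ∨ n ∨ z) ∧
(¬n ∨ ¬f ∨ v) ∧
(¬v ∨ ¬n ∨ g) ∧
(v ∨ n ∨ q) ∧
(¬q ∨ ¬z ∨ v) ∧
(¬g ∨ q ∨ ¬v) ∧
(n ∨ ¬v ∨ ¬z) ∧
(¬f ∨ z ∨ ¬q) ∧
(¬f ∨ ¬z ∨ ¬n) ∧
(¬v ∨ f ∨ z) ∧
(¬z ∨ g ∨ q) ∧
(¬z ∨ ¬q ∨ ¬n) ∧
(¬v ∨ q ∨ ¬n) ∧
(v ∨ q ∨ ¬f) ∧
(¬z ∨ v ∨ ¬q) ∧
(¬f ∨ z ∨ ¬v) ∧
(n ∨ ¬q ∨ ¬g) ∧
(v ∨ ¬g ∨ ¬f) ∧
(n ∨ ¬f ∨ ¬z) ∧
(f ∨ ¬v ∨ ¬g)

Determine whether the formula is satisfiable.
Yes

Yes, the formula is satisfiable.

One satisfying assignment is: z=False, n=True, g=False, q=True, f=False, v=False

Verification: With this assignment, all 26 clauses evaluate to true.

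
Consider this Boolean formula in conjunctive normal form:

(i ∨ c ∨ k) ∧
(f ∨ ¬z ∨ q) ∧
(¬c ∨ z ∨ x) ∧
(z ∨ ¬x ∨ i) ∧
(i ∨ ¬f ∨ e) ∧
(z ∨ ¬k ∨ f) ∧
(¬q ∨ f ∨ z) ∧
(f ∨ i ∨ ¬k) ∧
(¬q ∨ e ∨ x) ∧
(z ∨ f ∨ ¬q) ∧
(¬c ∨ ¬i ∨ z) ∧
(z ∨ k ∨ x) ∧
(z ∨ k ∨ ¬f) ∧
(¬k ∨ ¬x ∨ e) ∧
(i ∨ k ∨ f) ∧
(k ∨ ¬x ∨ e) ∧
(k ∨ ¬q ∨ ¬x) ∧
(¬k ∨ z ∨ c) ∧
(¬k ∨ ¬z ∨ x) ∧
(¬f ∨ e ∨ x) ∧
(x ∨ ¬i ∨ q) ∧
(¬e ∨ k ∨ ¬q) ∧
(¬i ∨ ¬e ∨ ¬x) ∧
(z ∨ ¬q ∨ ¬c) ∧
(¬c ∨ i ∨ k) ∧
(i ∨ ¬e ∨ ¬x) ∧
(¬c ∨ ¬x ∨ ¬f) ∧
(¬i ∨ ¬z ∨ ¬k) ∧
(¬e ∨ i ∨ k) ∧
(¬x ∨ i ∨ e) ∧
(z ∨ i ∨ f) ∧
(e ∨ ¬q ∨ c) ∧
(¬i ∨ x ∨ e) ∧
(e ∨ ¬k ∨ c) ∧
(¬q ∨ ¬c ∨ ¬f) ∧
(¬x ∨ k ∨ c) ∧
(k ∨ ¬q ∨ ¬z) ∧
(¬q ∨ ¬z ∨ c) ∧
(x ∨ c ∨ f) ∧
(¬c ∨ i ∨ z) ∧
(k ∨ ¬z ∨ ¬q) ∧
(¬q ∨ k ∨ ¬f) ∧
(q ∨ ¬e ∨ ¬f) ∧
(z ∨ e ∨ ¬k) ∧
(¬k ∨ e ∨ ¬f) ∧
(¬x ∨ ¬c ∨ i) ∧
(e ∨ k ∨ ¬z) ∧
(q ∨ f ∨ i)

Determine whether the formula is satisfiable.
No

No, the formula is not satisfiable.

No assignment of truth values to the variables can make all 48 clauses true simultaneously.

The formula is UNSAT (unsatisfiable).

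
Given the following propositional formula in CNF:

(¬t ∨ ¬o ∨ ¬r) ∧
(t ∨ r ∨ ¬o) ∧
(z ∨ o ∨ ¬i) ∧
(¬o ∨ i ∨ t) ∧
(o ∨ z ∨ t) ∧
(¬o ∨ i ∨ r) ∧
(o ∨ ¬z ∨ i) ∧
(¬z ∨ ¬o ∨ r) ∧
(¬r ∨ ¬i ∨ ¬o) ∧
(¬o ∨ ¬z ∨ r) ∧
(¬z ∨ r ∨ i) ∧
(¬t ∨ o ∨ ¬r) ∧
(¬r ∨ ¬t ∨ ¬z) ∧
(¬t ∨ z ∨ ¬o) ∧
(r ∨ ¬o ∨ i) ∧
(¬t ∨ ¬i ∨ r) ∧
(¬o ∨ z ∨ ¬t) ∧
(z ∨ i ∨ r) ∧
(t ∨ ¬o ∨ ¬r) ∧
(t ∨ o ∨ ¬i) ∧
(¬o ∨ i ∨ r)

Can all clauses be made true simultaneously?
No

No, the formula is not satisfiable.

No assignment of truth values to the variables can make all 21 clauses true simultaneously.

The formula is UNSAT (unsatisfiable).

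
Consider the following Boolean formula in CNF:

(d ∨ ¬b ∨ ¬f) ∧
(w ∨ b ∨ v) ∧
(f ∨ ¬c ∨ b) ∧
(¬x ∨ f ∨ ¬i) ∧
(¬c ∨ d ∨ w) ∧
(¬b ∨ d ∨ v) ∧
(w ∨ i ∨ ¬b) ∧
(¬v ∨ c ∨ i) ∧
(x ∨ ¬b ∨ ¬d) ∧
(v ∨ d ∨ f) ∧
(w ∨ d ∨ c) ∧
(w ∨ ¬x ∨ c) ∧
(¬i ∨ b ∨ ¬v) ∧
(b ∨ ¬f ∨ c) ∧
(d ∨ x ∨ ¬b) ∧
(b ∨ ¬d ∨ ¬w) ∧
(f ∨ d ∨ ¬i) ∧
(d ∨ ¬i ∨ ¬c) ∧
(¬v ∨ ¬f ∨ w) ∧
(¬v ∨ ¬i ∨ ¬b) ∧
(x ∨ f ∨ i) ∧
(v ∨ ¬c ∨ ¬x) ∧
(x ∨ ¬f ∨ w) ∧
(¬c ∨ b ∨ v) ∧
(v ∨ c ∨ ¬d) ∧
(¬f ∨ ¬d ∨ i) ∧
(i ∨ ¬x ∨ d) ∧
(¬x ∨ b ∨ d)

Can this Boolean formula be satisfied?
Yes

Yes, the formula is satisfiable.

One satisfying assignment is: b=False, f=True, i=False, x=False, w=True, v=True, c=True, d=False

Verification: With this assignment, all 28 clauses evaluate to true.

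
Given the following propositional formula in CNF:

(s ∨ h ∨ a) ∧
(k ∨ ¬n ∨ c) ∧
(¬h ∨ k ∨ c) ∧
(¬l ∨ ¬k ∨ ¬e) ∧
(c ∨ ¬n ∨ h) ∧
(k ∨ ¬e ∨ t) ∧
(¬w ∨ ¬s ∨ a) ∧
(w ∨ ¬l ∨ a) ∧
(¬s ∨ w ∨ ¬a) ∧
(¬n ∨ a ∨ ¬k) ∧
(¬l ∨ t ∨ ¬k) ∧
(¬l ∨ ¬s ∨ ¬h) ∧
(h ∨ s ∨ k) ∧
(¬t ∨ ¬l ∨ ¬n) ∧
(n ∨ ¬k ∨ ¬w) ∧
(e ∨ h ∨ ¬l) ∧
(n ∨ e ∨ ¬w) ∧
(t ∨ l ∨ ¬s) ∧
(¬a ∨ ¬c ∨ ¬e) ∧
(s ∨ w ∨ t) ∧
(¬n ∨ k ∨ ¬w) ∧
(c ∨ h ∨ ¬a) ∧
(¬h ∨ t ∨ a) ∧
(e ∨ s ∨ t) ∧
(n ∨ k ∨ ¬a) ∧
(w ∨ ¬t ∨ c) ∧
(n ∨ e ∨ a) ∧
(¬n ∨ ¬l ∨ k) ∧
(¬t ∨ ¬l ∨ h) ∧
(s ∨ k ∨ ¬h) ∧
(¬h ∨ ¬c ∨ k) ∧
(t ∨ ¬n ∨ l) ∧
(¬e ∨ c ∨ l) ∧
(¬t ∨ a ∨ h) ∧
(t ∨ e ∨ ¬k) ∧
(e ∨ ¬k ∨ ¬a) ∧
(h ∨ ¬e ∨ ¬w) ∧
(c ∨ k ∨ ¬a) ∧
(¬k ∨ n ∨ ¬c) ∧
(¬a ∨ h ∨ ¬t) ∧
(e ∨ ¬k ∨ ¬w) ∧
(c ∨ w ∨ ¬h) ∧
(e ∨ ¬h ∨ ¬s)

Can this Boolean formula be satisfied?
No

No, the formula is not satisfiable.

No assignment of truth values to the variables can make all 43 clauses true simultaneously.

The formula is UNSAT (unsatisfiable).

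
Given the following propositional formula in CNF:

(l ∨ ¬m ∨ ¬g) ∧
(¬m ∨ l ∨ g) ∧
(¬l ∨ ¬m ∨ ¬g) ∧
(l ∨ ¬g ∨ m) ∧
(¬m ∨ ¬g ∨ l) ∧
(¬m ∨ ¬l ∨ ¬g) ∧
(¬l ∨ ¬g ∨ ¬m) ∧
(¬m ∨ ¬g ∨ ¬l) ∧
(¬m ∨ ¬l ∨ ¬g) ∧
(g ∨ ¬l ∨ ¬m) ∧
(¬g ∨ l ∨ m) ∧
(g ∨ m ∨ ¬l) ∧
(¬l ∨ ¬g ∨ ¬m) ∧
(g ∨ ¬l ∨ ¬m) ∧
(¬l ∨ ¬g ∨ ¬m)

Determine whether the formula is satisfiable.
Yes

Yes, the formula is satisfiable.

One satisfying assignment is: g=False, m=False, l=False

Verification: With this assignment, all 15 clauses evaluate to true.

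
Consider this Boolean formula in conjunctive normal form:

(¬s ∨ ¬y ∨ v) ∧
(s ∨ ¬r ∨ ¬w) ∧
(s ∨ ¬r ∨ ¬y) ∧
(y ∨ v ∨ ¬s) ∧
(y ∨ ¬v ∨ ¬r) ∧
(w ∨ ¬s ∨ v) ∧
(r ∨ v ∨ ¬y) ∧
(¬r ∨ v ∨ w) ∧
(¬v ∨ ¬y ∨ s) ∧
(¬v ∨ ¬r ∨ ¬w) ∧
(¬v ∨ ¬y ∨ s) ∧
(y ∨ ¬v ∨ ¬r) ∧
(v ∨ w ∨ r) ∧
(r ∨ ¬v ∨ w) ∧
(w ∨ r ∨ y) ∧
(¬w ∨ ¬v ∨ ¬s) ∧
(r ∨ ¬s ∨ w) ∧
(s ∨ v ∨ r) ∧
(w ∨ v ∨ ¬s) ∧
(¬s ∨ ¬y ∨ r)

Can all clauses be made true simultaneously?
Yes

Yes, the formula is satisfiable.

One satisfying assignment is: v=True, s=False, w=True, y=False, r=False

Verification: With this assignment, all 20 clauses evaluate to true.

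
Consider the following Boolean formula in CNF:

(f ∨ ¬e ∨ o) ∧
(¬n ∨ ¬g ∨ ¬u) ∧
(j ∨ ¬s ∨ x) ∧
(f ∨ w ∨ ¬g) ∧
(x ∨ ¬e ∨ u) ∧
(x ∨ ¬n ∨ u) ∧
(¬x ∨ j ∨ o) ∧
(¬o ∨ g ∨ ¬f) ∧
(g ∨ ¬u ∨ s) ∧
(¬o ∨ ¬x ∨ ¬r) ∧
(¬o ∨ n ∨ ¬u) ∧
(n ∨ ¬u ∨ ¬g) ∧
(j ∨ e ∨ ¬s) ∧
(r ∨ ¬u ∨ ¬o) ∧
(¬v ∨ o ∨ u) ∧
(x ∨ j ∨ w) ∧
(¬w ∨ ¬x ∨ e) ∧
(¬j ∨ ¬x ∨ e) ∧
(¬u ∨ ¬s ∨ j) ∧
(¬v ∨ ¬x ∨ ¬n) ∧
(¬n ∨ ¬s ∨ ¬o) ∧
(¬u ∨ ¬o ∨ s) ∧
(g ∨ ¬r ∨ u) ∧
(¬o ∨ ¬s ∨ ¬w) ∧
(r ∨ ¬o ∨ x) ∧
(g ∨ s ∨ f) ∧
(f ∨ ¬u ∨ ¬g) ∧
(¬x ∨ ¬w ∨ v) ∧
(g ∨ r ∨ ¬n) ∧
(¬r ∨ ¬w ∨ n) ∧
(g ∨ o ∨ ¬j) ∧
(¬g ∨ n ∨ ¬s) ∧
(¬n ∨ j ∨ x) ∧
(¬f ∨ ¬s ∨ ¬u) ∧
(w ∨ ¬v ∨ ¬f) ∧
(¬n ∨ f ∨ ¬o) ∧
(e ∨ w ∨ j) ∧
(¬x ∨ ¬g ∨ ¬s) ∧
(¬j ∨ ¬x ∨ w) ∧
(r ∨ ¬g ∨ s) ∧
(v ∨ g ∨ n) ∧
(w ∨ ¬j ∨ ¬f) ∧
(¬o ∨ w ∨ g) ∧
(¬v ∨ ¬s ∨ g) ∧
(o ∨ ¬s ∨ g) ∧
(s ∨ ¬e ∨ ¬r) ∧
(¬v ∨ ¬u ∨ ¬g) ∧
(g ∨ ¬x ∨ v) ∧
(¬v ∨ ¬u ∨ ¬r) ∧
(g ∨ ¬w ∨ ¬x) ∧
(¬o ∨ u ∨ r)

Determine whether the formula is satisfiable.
No

No, the formula is not satisfiable.

No assignment of truth values to the variables can make all 51 clauses true simultaneously.

The formula is UNSAT (unsatisfiable).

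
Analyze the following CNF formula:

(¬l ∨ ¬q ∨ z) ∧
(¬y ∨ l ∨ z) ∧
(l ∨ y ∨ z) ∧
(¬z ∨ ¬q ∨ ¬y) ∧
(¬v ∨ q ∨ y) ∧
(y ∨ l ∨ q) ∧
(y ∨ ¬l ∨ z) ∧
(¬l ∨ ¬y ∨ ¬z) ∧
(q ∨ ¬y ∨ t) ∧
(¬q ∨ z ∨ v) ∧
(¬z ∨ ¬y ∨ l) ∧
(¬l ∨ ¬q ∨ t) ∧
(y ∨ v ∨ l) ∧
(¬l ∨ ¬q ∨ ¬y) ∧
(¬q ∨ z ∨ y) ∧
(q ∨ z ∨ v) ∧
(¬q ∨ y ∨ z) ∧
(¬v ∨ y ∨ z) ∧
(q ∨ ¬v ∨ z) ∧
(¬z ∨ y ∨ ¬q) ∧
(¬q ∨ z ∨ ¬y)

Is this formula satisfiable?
Yes

Yes, the formula is satisfiable.

One satisfying assignment is: z=True, v=False, t=False, q=False, l=True, y=False

Verification: With this assignment, all 21 clauses evaluate to true.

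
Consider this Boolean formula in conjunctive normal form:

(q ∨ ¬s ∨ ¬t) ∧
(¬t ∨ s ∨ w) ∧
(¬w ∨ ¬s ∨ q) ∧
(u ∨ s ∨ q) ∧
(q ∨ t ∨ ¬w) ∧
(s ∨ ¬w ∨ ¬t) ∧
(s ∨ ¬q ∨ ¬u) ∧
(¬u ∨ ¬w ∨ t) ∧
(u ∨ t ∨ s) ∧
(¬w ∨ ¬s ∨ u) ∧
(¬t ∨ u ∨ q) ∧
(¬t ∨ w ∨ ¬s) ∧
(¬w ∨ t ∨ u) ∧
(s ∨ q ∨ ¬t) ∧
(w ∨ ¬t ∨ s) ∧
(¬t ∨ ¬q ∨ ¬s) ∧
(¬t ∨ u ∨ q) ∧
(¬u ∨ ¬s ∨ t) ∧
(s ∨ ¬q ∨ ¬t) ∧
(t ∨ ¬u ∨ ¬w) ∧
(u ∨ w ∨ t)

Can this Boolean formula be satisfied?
Yes

Yes, the formula is satisfiable.

One satisfying assignment is: u=True, t=False, q=False, w=False, s=False

Verification: With this assignment, all 21 clauses evaluate to true.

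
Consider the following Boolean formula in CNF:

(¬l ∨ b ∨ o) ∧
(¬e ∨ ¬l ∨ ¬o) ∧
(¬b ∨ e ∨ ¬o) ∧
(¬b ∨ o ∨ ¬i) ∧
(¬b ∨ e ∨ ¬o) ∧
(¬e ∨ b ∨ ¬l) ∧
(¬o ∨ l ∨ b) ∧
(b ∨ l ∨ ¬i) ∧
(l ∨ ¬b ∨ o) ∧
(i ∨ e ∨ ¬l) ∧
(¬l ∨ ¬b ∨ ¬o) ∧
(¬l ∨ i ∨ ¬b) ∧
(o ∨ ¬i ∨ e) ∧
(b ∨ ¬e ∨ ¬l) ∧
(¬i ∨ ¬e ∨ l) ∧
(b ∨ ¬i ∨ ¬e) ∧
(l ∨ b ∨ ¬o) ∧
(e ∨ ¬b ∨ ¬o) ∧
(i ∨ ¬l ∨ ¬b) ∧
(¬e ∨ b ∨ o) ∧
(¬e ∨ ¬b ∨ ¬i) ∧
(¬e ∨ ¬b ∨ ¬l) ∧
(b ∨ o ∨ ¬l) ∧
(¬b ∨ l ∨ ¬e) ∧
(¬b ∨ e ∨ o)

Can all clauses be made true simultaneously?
Yes

Yes, the formula is satisfiable.

One satisfying assignment is: b=False, e=False, i=False, o=False, l=False

Verification: With this assignment, all 25 clauses evaluate to true.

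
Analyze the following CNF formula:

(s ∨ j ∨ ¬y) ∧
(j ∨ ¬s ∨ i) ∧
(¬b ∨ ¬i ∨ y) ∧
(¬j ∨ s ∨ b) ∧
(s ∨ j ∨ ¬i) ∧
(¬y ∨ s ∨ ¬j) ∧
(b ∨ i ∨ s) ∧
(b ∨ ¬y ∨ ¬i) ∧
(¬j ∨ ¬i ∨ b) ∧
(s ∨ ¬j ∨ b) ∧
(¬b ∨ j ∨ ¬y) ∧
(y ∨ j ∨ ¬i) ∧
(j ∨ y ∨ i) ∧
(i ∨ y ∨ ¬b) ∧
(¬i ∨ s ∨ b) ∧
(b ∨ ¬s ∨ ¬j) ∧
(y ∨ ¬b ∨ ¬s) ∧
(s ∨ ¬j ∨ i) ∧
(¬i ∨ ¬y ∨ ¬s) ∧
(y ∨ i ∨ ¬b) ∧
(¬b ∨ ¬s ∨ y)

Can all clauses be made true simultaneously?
Yes

Yes, the formula is satisfiable.

One satisfying assignment is: s=True, i=False, y=True, j=True, b=True

Verification: With this assignment, all 21 clauses evaluate to true.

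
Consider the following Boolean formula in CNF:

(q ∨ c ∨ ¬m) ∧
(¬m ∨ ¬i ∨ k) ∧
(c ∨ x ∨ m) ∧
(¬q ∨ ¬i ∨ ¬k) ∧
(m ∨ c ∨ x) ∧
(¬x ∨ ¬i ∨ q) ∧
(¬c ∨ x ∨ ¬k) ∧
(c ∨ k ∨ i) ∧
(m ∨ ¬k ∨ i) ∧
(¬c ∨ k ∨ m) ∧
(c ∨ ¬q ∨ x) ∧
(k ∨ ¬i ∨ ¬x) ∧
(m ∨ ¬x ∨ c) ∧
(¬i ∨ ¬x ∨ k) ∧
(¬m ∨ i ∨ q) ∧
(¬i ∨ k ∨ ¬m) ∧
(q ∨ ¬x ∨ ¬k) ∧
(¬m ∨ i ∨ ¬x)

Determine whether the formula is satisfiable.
Yes

Yes, the formula is satisfiable.

One satisfying assignment is: q=True, x=False, c=True, k=False, m=True, i=False

Verification: With this assignment, all 18 clauses evaluate to true.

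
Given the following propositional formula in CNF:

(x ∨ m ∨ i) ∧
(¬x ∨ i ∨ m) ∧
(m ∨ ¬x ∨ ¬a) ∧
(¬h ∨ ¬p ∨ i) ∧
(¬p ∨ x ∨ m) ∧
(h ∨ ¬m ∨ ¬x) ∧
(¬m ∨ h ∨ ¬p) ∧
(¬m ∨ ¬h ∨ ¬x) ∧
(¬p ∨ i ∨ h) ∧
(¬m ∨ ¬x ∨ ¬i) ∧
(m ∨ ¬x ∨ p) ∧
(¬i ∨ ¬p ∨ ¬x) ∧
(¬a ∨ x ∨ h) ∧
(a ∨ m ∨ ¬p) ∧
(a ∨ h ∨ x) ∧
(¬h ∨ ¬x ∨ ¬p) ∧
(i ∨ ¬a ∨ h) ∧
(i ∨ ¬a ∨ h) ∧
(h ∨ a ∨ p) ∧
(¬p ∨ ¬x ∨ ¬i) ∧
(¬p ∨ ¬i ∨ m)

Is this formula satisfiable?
Yes

Yes, the formula is satisfiable.

One satisfying assignment is: p=False, m=True, x=False, a=False, i=False, h=True

Verification: With this assignment, all 21 clauses evaluate to true.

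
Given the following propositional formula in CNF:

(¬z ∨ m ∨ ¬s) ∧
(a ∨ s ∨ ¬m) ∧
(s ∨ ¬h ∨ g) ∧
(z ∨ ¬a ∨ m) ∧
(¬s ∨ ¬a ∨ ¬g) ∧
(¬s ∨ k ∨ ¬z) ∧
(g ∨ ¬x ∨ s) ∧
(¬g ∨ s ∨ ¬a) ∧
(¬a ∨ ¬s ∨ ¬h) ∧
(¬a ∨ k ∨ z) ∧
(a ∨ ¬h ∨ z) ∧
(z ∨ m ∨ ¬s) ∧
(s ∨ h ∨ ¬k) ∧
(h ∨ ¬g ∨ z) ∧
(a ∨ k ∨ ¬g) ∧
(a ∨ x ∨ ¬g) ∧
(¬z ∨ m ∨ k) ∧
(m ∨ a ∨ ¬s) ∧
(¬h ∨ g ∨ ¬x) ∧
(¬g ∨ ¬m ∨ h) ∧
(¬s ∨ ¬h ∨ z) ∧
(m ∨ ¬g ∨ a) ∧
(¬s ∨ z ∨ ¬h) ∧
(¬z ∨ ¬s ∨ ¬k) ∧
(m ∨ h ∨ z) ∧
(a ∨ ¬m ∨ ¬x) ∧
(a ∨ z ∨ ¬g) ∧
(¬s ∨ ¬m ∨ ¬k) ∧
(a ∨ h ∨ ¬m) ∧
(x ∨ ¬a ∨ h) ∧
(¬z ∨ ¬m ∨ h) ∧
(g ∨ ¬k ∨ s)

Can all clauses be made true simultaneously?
No

No, the formula is not satisfiable.

No assignment of truth values to the variables can make all 32 clauses true simultaneously.

The formula is UNSAT (unsatisfiable).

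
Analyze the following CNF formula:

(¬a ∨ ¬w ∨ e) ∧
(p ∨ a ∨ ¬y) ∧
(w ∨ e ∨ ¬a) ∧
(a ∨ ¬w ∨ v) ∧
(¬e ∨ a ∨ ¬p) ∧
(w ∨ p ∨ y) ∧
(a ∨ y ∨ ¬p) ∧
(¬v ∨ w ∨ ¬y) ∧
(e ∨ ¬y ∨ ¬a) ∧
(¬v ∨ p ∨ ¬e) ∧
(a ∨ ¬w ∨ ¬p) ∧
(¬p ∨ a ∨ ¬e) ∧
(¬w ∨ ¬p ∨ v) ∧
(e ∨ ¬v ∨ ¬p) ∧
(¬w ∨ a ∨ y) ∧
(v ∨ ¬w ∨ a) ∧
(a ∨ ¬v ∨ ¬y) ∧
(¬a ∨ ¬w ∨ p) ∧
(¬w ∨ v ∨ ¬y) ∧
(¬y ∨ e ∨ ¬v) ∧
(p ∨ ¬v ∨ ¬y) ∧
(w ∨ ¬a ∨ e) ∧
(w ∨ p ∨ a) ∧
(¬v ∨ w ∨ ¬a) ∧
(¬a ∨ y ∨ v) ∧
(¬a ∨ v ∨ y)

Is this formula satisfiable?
Yes

Yes, the formula is satisfiable.

One satisfying assignment is: a=True, p=False, v=False, w=False, e=True, y=True

Verification: With this assignment, all 26 clauses evaluate to true.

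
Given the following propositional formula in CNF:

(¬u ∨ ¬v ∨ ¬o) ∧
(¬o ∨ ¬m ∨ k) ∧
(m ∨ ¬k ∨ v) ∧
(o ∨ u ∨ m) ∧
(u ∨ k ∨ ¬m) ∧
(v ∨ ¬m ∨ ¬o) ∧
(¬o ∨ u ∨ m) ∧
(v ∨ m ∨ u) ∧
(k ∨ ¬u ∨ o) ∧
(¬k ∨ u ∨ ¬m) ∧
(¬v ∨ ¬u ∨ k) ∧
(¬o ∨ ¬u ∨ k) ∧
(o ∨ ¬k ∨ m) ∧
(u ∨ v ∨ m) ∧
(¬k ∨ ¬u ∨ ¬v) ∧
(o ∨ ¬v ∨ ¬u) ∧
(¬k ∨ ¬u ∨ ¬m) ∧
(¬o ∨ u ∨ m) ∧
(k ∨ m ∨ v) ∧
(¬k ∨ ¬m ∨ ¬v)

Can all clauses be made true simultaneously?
No

No, the formula is not satisfiable.

No assignment of truth values to the variables can make all 20 clauses true simultaneously.

The formula is UNSAT (unsatisfiable).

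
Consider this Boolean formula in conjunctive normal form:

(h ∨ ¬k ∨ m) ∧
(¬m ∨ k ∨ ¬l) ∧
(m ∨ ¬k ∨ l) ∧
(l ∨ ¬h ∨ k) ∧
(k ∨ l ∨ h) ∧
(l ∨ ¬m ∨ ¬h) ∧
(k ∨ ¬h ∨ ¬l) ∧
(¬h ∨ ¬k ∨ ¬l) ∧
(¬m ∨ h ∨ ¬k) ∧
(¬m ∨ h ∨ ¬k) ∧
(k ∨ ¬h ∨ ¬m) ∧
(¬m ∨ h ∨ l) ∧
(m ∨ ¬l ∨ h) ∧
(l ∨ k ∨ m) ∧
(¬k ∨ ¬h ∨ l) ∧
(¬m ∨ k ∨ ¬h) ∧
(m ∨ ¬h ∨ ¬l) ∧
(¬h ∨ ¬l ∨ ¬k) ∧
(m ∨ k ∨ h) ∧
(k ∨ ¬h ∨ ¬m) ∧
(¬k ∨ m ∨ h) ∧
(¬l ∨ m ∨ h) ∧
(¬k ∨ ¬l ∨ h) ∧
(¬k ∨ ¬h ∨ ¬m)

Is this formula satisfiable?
No

No, the formula is not satisfiable.

No assignment of truth values to the variables can make all 24 clauses true simultaneously.

The formula is UNSAT (unsatisfiable).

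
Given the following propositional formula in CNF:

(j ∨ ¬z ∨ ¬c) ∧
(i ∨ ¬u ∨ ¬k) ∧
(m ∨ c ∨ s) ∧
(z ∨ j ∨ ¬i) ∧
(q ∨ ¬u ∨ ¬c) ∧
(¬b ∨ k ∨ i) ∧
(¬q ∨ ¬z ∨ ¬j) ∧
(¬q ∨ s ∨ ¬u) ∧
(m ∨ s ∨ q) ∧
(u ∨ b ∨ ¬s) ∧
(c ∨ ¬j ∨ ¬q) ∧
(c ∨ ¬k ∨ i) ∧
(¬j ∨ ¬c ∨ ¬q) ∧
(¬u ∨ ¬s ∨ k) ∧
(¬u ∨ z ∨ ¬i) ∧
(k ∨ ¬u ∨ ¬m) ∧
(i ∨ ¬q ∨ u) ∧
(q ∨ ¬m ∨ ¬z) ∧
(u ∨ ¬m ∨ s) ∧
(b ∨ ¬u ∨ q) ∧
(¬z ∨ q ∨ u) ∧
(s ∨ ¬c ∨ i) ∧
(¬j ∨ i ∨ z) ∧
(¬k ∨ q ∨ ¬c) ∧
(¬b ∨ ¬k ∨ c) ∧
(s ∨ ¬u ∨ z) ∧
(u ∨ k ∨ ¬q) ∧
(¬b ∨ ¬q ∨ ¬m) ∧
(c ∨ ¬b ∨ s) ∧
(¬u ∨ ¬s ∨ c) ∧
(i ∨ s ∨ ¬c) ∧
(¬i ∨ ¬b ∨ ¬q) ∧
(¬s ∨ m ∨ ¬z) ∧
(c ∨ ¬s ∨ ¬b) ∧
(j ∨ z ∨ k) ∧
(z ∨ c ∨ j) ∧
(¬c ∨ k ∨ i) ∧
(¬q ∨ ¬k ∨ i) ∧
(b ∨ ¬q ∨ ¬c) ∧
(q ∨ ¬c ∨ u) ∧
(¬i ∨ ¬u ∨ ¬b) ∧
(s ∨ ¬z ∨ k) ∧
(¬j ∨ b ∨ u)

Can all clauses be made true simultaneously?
No

No, the formula is not satisfiable.

No assignment of truth values to the variables can make all 43 clauses true simultaneously.

The formula is UNSAT (unsatisfiable).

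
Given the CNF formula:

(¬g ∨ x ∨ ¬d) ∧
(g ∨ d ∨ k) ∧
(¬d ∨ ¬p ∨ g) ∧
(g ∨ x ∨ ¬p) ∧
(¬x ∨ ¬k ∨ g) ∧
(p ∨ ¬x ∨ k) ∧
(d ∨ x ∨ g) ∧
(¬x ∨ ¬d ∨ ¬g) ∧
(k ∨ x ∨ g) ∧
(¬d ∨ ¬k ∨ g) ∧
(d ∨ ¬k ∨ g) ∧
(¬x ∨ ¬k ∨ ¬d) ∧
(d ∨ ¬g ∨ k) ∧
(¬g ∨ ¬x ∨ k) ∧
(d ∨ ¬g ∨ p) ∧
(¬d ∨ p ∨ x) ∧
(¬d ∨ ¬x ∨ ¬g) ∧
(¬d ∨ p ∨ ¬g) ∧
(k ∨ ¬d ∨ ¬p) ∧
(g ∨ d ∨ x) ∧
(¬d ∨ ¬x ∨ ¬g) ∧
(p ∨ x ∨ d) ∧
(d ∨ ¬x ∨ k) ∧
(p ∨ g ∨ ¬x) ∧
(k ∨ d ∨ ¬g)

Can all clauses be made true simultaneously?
Yes

Yes, the formula is satisfiable.

One satisfying assignment is: x=True, p=True, g=True, d=False, k=True

Verification: With this assignment, all 25 clauses evaluate to true.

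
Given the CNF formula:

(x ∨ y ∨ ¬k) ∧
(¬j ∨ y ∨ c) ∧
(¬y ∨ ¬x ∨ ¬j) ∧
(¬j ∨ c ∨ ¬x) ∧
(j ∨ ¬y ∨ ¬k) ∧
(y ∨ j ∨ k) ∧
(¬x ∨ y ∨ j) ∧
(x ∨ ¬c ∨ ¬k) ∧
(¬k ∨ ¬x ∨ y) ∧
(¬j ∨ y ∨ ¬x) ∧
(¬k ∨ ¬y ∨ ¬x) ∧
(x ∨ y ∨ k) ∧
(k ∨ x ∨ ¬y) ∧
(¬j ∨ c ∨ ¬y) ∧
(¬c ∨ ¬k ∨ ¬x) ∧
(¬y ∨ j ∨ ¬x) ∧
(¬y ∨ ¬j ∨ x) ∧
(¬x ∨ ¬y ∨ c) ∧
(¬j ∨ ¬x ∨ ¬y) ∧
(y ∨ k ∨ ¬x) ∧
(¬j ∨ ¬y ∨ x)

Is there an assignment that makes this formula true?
No

No, the formula is not satisfiable.

No assignment of truth values to the variables can make all 21 clauses true simultaneously.

The formula is UNSAT (unsatisfiable).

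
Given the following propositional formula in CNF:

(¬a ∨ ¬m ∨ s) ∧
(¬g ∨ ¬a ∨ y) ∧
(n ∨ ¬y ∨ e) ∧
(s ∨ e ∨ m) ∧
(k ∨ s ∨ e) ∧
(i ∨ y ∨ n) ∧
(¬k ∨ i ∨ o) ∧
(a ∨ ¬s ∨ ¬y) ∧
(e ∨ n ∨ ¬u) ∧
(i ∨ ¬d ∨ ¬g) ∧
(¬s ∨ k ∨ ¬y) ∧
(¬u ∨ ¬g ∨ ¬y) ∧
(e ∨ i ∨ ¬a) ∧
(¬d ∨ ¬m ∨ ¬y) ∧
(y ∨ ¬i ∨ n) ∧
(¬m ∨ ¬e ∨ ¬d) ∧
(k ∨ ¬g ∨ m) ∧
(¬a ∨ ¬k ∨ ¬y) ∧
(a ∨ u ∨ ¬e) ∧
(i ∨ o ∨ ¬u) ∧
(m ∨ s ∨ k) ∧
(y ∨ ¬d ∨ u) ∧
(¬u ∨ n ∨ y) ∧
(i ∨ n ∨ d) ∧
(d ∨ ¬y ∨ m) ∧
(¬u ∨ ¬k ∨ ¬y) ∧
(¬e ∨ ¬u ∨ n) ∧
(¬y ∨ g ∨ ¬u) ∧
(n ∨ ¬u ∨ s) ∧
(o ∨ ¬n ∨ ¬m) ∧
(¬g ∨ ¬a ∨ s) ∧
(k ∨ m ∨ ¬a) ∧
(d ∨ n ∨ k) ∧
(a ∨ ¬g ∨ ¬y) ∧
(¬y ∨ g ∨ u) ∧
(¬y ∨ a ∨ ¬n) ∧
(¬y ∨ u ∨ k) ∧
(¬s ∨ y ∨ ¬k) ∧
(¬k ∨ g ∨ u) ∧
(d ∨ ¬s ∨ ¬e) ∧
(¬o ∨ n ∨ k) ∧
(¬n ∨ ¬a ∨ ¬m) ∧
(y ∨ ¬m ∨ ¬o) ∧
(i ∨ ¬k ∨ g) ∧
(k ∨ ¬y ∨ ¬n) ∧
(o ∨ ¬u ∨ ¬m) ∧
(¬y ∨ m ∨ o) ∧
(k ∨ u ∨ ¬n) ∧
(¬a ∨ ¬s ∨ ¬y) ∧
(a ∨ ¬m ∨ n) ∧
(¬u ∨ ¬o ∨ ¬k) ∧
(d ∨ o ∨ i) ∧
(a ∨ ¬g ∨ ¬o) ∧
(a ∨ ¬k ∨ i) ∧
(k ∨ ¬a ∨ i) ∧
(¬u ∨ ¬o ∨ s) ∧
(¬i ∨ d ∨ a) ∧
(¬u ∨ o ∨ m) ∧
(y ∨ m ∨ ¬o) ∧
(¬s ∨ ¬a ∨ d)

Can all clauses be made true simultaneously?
No

No, the formula is not satisfiable.

No assignment of truth values to the variables can make all 60 clauses true simultaneously.

The formula is UNSAT (unsatisfiable).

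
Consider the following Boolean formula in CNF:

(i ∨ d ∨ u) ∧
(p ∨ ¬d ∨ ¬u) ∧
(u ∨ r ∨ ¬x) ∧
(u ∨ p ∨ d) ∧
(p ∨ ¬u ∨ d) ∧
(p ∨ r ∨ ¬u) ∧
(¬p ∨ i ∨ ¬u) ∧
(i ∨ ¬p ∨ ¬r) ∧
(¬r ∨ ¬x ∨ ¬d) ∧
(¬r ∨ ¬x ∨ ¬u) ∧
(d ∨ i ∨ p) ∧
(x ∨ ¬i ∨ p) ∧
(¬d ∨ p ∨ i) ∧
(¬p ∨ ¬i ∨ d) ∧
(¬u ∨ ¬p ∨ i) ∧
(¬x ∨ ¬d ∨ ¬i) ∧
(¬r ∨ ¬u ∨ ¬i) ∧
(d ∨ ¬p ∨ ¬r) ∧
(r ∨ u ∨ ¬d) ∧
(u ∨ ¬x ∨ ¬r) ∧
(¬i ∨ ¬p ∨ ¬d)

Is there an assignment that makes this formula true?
No

No, the formula is not satisfiable.

No assignment of truth values to the variables can make all 21 clauses true simultaneously.

The formula is UNSAT (unsatisfiable).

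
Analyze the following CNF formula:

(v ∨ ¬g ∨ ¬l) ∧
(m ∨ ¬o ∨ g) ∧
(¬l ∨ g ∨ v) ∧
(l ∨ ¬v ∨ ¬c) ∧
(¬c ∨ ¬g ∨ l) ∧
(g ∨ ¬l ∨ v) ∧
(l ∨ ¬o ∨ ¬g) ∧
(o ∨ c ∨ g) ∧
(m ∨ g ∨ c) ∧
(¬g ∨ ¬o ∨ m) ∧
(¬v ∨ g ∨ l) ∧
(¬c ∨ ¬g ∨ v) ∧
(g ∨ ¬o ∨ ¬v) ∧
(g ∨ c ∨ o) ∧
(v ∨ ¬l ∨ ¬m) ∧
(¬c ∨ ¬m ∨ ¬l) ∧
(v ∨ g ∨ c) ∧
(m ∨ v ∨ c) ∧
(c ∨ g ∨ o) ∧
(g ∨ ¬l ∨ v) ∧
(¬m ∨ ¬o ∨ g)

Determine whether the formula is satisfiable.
Yes

Yes, the formula is satisfiable.

One satisfying assignment is: v=True, o=False, m=False, l=False, c=False, g=True

Verification: With this assignment, all 21 clauses evaluate to true.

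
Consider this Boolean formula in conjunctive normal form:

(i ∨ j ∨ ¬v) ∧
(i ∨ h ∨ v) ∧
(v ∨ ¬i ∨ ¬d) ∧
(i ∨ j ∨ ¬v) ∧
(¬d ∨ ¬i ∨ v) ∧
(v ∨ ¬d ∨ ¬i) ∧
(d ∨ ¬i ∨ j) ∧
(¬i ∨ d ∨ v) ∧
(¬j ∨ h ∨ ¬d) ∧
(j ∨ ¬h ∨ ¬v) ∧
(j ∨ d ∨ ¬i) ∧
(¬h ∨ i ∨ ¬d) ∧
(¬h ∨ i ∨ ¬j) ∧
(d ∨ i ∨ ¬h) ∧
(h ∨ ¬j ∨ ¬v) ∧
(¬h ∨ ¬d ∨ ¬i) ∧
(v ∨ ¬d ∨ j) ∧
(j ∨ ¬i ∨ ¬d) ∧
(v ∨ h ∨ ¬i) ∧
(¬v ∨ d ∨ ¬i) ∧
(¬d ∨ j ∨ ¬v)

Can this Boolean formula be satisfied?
No

No, the formula is not satisfiable.

No assignment of truth values to the variables can make all 21 clauses true simultaneously.

The formula is UNSAT (unsatisfiable).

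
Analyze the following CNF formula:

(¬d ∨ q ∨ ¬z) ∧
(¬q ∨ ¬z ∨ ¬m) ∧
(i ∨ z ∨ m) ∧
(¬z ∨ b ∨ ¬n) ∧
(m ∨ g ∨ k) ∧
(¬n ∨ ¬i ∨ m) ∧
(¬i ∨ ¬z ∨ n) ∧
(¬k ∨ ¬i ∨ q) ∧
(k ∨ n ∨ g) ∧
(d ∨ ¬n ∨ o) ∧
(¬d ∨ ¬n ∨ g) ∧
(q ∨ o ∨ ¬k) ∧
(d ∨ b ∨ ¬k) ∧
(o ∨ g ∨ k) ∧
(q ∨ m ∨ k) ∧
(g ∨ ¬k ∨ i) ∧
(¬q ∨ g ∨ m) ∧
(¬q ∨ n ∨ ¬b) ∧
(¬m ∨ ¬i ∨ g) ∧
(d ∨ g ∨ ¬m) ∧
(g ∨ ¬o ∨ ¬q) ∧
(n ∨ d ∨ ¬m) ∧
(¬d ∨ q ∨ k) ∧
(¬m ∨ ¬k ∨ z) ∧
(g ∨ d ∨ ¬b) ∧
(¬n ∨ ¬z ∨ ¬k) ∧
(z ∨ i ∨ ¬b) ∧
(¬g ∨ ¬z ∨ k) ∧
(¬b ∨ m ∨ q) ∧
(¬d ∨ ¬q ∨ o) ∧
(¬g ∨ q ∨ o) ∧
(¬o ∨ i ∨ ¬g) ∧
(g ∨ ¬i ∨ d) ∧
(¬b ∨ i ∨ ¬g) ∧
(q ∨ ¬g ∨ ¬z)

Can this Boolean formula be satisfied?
Yes

Yes, the formula is satisfiable.

One satisfying assignment is: z=False, q=True, g=True, b=False, n=False, k=False, o=False, m=False, d=False, i=True

Verification: With this assignment, all 35 clauses evaluate to true.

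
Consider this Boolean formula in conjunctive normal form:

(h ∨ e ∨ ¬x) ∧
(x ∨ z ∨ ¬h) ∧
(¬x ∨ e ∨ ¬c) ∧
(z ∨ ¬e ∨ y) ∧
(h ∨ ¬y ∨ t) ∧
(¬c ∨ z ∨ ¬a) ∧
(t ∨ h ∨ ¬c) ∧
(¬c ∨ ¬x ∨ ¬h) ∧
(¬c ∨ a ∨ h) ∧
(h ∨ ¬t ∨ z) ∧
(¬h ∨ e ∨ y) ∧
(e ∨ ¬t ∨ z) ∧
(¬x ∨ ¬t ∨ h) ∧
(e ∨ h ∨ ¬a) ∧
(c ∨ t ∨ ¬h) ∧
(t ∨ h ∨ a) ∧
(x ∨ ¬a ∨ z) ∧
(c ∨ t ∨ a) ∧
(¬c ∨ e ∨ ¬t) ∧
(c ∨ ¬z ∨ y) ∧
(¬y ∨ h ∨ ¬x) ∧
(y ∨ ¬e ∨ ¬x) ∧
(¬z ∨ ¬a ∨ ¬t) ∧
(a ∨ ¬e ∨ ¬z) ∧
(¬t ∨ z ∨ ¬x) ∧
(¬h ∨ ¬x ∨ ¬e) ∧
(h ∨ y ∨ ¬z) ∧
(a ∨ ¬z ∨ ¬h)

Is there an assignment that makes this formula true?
Yes

Yes, the formula is satisfiable.

One satisfying assignment is: h=True, x=False, t=False, z=True, a=True, e=True, c=True, y=False

Verification: With this assignment, all 28 clauses evaluate to true.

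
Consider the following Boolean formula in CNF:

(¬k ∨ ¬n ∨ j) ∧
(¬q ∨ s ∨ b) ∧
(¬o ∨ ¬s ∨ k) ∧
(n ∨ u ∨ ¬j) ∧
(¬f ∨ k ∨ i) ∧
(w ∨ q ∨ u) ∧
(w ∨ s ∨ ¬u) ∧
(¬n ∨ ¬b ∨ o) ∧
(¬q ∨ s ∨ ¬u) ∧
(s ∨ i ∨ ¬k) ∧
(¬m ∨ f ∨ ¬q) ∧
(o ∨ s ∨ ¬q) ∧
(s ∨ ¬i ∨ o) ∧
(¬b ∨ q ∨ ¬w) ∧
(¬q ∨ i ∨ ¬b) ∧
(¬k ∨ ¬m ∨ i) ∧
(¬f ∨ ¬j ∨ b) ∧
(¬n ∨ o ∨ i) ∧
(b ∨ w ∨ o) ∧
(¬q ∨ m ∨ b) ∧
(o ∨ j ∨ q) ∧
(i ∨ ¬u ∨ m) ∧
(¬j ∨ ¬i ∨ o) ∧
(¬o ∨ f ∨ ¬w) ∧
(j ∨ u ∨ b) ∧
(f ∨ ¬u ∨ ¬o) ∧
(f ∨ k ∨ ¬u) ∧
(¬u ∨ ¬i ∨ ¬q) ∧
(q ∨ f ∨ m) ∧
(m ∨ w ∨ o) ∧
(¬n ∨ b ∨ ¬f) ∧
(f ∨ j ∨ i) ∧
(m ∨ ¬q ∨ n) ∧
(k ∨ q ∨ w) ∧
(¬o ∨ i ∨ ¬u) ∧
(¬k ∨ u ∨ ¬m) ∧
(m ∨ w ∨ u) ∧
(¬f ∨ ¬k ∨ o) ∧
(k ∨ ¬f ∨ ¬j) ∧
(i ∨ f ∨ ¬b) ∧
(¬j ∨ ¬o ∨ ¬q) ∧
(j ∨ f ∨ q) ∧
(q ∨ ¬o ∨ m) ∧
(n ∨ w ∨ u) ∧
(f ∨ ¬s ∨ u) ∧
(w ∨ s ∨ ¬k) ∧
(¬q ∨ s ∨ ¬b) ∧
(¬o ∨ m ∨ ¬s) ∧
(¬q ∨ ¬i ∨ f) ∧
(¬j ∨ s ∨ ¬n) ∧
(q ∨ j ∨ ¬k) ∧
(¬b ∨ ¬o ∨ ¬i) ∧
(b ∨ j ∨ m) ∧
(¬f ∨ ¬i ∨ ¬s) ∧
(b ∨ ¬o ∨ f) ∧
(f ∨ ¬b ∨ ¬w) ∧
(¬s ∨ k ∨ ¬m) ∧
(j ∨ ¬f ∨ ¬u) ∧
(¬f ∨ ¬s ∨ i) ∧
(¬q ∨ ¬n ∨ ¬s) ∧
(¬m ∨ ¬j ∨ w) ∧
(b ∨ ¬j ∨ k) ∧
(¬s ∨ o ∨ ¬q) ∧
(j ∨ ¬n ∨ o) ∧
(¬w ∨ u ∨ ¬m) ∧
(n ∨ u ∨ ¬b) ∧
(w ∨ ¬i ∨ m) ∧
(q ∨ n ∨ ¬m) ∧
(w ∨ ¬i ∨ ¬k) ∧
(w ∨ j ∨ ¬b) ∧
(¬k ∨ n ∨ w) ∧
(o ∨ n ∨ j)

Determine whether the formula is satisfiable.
No

No, the formula is not satisfiable.

No assignment of truth values to the variables can make all 72 clauses true simultaneously.

The formula is UNSAT (unsatisfiable).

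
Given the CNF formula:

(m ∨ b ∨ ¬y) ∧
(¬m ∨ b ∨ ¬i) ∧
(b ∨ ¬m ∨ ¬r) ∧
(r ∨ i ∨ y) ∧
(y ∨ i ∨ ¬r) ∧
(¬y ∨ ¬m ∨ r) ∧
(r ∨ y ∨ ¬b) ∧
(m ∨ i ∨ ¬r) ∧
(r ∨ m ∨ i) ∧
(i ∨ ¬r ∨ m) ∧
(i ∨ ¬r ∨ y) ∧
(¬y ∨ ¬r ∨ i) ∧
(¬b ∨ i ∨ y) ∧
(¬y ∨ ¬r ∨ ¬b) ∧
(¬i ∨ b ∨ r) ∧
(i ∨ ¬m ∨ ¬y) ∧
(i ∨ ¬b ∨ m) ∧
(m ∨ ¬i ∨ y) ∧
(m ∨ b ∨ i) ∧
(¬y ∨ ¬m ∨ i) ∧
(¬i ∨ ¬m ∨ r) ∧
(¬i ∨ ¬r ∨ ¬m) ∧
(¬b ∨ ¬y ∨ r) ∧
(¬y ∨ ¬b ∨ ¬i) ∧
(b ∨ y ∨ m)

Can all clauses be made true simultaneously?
No

No, the formula is not satisfiable.

No assignment of truth values to the variables can make all 25 clauses true simultaneously.

The formula is UNSAT (unsatisfiable).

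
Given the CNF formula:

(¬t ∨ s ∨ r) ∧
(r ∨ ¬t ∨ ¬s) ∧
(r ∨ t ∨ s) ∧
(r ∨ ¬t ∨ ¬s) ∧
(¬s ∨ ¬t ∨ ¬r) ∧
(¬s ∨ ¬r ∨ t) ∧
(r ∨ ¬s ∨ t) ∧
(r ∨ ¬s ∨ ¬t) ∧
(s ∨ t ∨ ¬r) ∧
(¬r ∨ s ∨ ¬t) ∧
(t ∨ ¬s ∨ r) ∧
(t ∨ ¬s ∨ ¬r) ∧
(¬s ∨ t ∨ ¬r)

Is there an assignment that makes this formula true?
No

No, the formula is not satisfiable.

No assignment of truth values to the variables can make all 13 clauses true simultaneously.

The formula is UNSAT (unsatisfiable).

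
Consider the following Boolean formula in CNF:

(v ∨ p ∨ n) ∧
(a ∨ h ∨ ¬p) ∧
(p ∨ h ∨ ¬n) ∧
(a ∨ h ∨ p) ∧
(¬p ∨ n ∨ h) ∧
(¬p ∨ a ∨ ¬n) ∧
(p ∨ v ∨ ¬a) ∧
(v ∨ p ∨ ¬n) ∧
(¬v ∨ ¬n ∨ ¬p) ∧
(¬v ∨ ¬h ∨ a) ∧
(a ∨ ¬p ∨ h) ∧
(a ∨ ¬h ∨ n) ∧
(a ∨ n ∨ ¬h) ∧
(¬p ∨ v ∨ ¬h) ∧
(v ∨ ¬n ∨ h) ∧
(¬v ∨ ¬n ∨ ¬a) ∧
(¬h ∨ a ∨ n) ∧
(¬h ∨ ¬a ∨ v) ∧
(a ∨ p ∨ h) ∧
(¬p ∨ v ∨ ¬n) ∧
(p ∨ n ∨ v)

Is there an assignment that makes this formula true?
Yes

Yes, the formula is satisfiable.

One satisfying assignment is: p=False, a=True, h=False, n=False, v=True

Verification: With this assignment, all 21 clauses evaluate to true.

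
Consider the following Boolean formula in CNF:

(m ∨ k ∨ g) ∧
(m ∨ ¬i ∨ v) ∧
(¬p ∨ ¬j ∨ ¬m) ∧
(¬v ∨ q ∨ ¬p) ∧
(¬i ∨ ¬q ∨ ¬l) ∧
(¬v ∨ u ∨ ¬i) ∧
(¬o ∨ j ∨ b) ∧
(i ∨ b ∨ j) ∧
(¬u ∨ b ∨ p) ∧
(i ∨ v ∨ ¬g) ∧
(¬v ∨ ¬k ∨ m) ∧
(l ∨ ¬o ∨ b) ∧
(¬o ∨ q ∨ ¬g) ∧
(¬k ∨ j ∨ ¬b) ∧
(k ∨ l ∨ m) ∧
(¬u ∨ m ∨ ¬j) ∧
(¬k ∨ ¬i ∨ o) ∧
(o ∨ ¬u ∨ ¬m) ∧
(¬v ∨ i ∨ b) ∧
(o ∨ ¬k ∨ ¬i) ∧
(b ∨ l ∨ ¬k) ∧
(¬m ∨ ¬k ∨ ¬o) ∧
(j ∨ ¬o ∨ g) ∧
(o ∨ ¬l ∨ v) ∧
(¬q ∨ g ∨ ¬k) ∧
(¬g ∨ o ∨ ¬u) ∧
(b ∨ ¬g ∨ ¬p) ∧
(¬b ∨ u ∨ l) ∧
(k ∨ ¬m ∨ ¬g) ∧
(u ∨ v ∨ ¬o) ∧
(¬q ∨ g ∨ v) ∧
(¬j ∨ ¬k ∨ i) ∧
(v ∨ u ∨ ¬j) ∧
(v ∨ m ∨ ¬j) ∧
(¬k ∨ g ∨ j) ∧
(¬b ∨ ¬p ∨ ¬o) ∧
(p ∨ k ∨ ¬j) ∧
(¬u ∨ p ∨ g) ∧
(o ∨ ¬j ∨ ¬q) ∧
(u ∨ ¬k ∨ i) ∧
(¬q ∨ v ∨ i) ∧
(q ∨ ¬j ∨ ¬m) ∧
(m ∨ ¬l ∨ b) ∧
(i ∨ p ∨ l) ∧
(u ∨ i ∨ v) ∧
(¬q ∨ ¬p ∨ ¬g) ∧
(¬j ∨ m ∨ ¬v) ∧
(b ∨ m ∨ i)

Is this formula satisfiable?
Yes

Yes, the formula is satisfiable.

One satisfying assignment is: l=False, u=False, q=False, j=False, m=True, v=False, k=False, o=False, p=False, g=False, b=False, i=True

Verification: With this assignment, all 48 clauses evaluate to true.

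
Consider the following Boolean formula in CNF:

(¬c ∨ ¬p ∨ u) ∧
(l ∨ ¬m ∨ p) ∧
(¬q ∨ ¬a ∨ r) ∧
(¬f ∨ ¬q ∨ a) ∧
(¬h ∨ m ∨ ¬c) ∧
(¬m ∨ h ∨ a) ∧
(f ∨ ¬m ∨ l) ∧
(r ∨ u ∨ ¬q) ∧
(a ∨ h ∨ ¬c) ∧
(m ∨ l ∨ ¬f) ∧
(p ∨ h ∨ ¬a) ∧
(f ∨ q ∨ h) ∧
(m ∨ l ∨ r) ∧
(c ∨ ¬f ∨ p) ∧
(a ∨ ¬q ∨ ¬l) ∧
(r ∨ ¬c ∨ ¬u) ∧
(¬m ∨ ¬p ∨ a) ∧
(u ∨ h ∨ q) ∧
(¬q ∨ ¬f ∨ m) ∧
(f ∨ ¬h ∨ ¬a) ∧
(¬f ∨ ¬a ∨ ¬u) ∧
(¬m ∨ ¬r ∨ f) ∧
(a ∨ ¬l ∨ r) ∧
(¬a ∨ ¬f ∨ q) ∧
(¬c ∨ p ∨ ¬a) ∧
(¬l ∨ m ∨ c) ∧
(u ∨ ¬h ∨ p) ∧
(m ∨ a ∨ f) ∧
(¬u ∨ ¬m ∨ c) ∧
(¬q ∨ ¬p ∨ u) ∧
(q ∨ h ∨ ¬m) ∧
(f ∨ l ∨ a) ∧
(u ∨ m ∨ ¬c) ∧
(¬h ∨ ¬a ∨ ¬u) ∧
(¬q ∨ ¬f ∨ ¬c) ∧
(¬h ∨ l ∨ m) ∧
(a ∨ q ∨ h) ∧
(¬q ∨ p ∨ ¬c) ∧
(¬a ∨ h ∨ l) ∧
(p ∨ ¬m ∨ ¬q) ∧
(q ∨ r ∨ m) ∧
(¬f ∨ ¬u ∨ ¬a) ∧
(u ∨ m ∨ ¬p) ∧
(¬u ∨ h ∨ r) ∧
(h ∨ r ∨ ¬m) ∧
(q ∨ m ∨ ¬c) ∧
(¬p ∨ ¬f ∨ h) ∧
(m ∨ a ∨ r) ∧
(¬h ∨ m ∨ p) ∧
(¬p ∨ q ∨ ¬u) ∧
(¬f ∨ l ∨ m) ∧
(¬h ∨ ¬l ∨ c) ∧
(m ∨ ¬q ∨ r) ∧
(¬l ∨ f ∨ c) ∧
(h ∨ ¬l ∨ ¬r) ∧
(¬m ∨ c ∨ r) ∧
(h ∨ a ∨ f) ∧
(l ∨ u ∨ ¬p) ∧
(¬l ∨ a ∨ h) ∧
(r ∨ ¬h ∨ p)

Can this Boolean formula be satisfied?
Yes

Yes, the formula is satisfiable.

One satisfying assignment is: a=False, l=True, u=True, c=True, r=True, h=True, f=True, q=False, p=False, m=True

Verification: With this assignment, all 60 clauses evaluate to true.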